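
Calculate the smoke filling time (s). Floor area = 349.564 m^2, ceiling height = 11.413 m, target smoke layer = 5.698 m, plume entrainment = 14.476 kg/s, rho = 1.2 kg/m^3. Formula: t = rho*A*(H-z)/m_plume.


H - z = 5.715 m
t = 1.2 * 349.564 * 5.715 / 14.476 = 165.61 s

165.61 s


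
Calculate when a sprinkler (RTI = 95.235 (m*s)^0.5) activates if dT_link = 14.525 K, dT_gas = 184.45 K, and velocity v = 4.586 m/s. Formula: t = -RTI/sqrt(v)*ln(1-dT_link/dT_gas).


dT_link/dT_gas = 0.078748
ln(1 - 0.078748) = -0.082021
t = -95.235 / sqrt(4.586) * -0.082021 = 3.6476 s

3.6476 s


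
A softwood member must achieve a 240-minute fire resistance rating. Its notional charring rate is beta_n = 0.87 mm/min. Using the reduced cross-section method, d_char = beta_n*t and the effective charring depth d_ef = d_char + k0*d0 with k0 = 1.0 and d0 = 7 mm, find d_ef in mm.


d_char = 0.87 * 240 = 208.8 mm
d_ef = 208.8 + 1.0*7 = 215.8 mm

215.8 mm


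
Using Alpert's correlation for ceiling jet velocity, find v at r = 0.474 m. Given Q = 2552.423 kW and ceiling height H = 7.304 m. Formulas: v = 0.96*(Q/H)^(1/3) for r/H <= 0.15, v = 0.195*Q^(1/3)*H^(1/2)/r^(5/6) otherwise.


r/H = 0.474 / 7.304 = 0.064896
r/H <= 0.15, so v = 0.96*(Q/H)^(1/3)
Q/H = 349.46
(Q/H)^(1/3) = 7.0436
v = 0.96 * 7.0436 = 6.7619 m/s

6.7619 m/s


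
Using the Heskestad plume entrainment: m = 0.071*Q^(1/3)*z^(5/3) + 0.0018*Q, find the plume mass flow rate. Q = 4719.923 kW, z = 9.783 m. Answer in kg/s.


Q^(1/3) = 16.774
z^(5/3) = 44.749
First term = 0.071 * 16.774 * 44.749 = 53.295
Second term = 0.0018 * 4719.923 = 8.4959
m = 61.791 kg/s

61.791 kg/s


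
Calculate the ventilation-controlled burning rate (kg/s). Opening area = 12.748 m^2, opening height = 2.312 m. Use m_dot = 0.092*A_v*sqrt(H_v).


sqrt(H_v) = 1.5205
m_dot = 0.092 * 12.748 * 1.5205 = 1.7833 kg/s

1.7833 kg/s


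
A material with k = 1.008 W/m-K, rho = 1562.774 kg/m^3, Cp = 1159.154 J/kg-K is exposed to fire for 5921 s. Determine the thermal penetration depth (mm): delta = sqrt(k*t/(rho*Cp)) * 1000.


alpha = 1.008 / (1562.774 * 1159.154) = 5.5645e-07 m^2/s
alpha * t = 0.0032947
delta = sqrt(0.0032947) * 1000 = 57.400 mm

57.400 mm


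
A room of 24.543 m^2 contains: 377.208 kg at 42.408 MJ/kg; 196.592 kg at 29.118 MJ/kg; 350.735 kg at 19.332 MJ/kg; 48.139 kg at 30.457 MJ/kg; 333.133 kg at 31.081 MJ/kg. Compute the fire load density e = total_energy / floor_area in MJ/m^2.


Total energy = 377.208*42.408 + 196.592*29.118 + 350.735*19.332 + 48.139*30.457 + 333.133*31.081
= 15996.64 + 5724.366 + 6780.409 + 1466.170 + 10354.11
= 40321.69 MJ
e = 40321.69 / 24.543 = 1642.9 MJ/m^2

1642.9 MJ/m^2


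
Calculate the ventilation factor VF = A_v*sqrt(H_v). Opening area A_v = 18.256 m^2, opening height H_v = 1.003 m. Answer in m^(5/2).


sqrt(H_v) = 1.0015
VF = 18.256 * 1.0015 = 18.283 m^(5/2)

18.283 m^(5/2)


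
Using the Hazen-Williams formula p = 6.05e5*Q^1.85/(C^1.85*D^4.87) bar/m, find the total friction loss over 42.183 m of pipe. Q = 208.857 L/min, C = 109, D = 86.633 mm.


Q^1.85 = 19576
C^1.85 = 5878.1
D^4.87 = 2.7322e+09
p/m = 0.00073743 bar/m
p_total = 0.00073743 * 42.183 = 0.031107 bar

0.031107 bar


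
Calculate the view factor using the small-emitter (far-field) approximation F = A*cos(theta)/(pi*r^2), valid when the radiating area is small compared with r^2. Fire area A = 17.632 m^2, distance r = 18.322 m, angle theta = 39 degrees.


cos(39 deg) = 0.77715
pi*r^2 = 1054.6
F = 17.632 * 0.77715 / 1054.6 = 0.012993

0.012993


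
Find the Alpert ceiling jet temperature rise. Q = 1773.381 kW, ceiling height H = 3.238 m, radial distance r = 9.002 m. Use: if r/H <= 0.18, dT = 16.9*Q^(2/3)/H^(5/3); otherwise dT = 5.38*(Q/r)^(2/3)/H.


r/H = 9.002 / 3.238 = 2.7801
r/H > 0.18, so dT = 5.38*(Q/r)^(2/3)/H
Q/r = 197.00
(Q/r)^(2/3) = 33.856
dT = 5.38 * 33.856 / 3.238 = 56.253 K

56.253 K


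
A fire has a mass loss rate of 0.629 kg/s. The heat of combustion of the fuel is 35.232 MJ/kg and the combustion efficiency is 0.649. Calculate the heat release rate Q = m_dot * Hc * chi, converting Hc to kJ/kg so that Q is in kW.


Hc = 35.232 MJ/kg = 35.232 * 1000 kJ/kg = 35232 kJ/kg
Q = 0.629 kg/s * 35232 kJ/kg * 0.649 = 14382 kW

14382 kW


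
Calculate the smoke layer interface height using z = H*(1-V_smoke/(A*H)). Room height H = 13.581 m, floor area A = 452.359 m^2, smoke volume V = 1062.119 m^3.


V/(A*H) = 0.17289
1 - 0.17289 = 0.82711
z = 13.581 * 0.82711 = 11.233 m

11.233 m


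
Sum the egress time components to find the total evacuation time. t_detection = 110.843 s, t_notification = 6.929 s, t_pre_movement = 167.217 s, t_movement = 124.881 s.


Total = 110.843 + 6.929 + 167.217 + 124.881 = 409.87 s

409.87 s


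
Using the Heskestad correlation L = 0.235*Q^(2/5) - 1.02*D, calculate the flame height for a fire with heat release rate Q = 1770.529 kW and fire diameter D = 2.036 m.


Q^(2/5) = 19.918
0.235 * Q^(2/5) = 4.6807
1.02 * D = 2.0767
L = 2.6040 m

2.6040 m


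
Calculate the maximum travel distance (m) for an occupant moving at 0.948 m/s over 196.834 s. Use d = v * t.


d = 0.948 * 196.834 = 186.60 m

186.60 m


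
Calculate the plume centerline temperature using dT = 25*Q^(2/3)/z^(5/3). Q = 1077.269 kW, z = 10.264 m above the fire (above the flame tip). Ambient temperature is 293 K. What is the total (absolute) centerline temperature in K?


Q^(2/3) = 105.09
z^(5/3) = 48.476
dT = 25 * 105.09 / 48.476 = 54.195 K
T = 293 + 54.195 = 347.20 K

347.20 K


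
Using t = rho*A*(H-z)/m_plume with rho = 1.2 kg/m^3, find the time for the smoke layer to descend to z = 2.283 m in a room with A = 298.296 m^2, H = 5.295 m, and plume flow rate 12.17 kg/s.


H - z = 3.012 m
t = 1.2 * 298.296 * 3.012 / 12.17 = 88.592 s

88.592 s


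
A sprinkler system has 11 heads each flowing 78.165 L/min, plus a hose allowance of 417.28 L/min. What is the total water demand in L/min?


Sprinkler demand = 11 * 78.165 = 859.815 L/min
Total = 859.815 + 417.28 = 1277.095 L/min

1277.095 L/min


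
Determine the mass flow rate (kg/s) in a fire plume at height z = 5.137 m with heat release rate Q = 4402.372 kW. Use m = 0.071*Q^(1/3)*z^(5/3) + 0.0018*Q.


Q^(1/3) = 16.389
z^(5/3) = 15.294
First term = 0.071 * 16.389 * 15.294 = 17.797
Second term = 0.0018 * 4402.372 = 7.9243
m = 25.721 kg/s

25.721 kg/s


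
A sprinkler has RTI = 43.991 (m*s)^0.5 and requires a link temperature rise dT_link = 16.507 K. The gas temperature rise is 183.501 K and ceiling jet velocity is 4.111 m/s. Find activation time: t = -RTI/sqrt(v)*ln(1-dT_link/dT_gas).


dT_link/dT_gas = 0.089956
ln(1 - 0.089956) = -0.094262
t = -43.991 / sqrt(4.111) * -0.094262 = 2.0452 s

2.0452 s


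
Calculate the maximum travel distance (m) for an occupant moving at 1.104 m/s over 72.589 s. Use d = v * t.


d = 1.104 * 72.589 = 80.138 m

80.138 m


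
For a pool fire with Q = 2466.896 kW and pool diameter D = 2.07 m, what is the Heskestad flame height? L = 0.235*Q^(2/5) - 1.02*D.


Q^(2/5) = 22.744
0.235 * Q^(2/5) = 5.3448
1.02 * D = 2.1114
L = 3.2334 m

3.2334 m


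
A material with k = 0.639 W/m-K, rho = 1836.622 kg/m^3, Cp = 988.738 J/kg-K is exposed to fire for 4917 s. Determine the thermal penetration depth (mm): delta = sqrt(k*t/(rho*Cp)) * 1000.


alpha = 0.639 / (1836.622 * 988.738) = 3.5188e-07 m^2/s
alpha * t = 0.0017302
delta = sqrt(0.0017302) * 1000 = 41.596 mm

41.596 mm


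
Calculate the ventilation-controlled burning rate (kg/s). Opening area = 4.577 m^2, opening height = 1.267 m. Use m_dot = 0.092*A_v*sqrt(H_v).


sqrt(H_v) = 1.1256
m_dot = 0.092 * 4.577 * 1.1256 = 0.47398 kg/s

0.47398 kg/s


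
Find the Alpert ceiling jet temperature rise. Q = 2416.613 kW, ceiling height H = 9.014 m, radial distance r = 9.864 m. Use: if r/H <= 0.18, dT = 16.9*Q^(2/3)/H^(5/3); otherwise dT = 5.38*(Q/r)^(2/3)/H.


r/H = 9.864 / 9.014 = 1.0943
r/H > 0.18, so dT = 5.38*(Q/r)^(2/3)/H
Q/r = 244.99
(Q/r)^(2/3) = 39.153
dT = 5.38 * 39.153 / 9.014 = 23.369 K

23.369 K


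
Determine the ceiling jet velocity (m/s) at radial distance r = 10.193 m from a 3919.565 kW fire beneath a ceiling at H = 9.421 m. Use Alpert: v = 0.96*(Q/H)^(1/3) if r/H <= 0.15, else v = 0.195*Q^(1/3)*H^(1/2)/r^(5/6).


r/H = 10.193 / 9.421 = 1.0819
r/H > 0.15, so v = 0.195*Q^(1/3)*H^(1/2)/r^(5/6)
Q^(1/3) = 15.767
H^(1/2) = 3.0694
r^(5/6) = 6.9223
v = 0.195 * 15.767 * 3.0694 / 6.9223 = 1.3633 m/s

1.3633 m/s


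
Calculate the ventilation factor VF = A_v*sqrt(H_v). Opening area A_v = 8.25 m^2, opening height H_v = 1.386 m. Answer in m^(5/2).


sqrt(H_v) = 1.1773
VF = 8.25 * 1.1773 = 9.7126 m^(5/2)

9.7126 m^(5/2)


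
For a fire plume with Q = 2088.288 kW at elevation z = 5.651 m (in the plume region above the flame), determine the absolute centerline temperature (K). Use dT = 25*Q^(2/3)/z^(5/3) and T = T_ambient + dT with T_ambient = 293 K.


Q^(2/3) = 163.38
z^(5/3) = 17.928
dT = 25 * 163.38 / 17.928 = 227.82 K
T = 293 + 227.82 = 520.82 K

520.82 K


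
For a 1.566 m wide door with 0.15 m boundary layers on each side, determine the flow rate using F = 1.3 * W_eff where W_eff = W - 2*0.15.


W_eff = 1.566 - 0.30 = 1.266 m
F = 1.3 * 1.266 = 1.6458 persons/s

1.6458 persons/s


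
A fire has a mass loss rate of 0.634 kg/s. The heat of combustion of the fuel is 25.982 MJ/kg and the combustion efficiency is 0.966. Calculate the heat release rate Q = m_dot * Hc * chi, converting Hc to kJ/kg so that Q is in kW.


Hc = 25.982 MJ/kg = 25.982 * 1000 kJ/kg = 25982 kJ/kg
Q = 0.634 kg/s * 25982 kJ/kg * 0.966 = 15913 kW

15913 kW


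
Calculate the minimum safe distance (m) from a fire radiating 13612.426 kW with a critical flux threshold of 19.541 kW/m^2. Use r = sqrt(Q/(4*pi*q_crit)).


4*pi*q_crit = 245.56
Q/(4*pi*q_crit) = 55.434
r = sqrt(55.434) = 7.4454 m

7.4454 m


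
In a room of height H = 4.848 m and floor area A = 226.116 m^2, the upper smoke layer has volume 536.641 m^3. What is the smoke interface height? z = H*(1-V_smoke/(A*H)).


V/(A*H) = 0.48954
1 - 0.48954 = 0.51046
z = 4.848 * 0.51046 = 2.4747 m

2.4747 m


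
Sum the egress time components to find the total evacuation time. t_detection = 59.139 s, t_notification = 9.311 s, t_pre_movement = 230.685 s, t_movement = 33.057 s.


Total = 59.139 + 9.311 + 230.685 + 33.057 = 332.192 s

332.192 s


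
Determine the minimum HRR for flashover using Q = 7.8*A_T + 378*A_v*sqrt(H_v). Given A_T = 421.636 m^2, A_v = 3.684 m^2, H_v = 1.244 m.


7.8*A_T = 3288.8
sqrt(H_v) = 1.1153
378*A_v*sqrt(H_v) = 1553.2
Q = 3288.8 + 1553.2 = 4841.9 kW

4841.9 kW


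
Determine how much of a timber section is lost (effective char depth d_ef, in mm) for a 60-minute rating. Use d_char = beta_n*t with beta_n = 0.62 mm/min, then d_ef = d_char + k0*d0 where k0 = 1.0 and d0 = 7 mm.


d_char = 0.62 * 60 = 37.2 mm
d_ef = 37.2 + 1.0*7 = 44.2 mm

44.2 mm


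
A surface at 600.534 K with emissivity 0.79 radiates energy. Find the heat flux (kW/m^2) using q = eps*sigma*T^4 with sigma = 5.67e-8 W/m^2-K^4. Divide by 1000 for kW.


T^4 = 1.3006e+11
q = 0.79 * 5.67e-8 * 1.3006e+11 / 1000 = 5.8259 kW/m^2

5.8259 kW/m^2


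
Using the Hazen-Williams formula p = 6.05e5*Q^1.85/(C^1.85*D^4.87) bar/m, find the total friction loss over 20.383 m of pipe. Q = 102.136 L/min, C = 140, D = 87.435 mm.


Q^1.85 = 5211.7
C^1.85 = 9339.8
D^4.87 = 2.8576e+09
p/m = 0.00011814 bar/m
p_total = 0.00011814 * 20.383 = 0.0024080 bar

0.0024080 bar


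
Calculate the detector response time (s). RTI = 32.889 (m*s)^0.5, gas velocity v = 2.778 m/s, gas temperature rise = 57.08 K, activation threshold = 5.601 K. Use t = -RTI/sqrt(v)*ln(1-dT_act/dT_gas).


dT_act/dT_gas = 0.098125
ln(1 - 0.098125) = -0.10328
t = -32.889 / sqrt(2.778) * -0.10328 = 2.0380 s

2.0380 s


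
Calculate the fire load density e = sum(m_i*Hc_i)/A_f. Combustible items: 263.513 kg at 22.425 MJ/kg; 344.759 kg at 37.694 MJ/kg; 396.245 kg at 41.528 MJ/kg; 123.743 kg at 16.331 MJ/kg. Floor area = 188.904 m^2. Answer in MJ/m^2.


Total energy = 263.513*22.425 + 344.759*37.694 + 396.245*41.528 + 123.743*16.331
= 5909.279 + 12995.35 + 16455.26 + 2020.847
= 37380.73 MJ
e = 37380.73 / 188.904 = 197.88 MJ/m^2

197.88 MJ/m^2


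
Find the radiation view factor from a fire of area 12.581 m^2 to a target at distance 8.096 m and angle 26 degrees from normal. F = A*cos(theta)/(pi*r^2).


cos(26 deg) = 0.89879
pi*r^2 = 205.92
F = 12.581 * 0.89879 / 205.92 = 0.054914

0.054914


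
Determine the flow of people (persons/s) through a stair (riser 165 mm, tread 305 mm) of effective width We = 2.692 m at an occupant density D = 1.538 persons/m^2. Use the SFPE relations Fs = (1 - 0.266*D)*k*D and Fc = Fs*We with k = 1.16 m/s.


1 - 0.266*D = 1 - 0.266*1.538 = 0.59089
Fs = 0.59089 * 1.16 * 1.538 = 1.0542 persons/(s*m)
Fc = 1.0542 * 2.692 = 2.8379 persons/s

2.8379 persons/s


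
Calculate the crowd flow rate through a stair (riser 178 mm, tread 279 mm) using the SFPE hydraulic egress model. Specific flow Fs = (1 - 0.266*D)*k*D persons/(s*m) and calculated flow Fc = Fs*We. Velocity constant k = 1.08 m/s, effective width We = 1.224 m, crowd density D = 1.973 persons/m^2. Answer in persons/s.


1 - 0.266*D = 1 - 0.266*1.973 = 0.47518
Fs = 0.47518 * 1.08 * 1.973 = 1.0125 persons/(s*m)
Fc = 1.0125 * 1.224 = 1.2393 persons/s

1.2393 persons/s


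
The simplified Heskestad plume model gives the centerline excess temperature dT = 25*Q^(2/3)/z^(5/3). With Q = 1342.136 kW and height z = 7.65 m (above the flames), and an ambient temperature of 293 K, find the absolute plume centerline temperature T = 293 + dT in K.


Q^(2/3) = 121.67
z^(5/3) = 29.701
dT = 25 * 121.67 / 29.701 = 102.42 K
T = 293 + 102.42 = 395.42 K

395.42 K


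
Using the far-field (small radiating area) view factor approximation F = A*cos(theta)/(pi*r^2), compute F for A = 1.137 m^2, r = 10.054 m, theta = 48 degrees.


cos(48 deg) = 0.66913
pi*r^2 = 317.56
F = 1.137 * 0.66913 / 317.56 = 0.0023958

0.0023958


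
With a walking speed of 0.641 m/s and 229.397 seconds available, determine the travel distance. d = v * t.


d = 0.641 * 229.397 = 147.04 m

147.04 m


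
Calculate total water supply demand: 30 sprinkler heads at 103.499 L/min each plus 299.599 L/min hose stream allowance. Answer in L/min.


Sprinkler demand = 30 * 103.499 = 3104.97 L/min
Total = 3104.97 + 299.599 = 3404.569 L/min

3404.569 L/min


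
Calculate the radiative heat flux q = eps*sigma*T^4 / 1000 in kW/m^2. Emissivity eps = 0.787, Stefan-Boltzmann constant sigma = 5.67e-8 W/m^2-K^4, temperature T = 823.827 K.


T^4 = 4.6062e+11
q = 0.787 * 5.67e-8 * 4.6062e+11 / 1000 = 20.554 kW/m^2

20.554 kW/m^2


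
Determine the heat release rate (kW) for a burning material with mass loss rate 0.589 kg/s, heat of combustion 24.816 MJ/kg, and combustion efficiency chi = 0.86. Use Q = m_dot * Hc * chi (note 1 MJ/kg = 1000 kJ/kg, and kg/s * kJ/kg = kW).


Hc = 24.816 MJ/kg = 24.816 * 1000 kJ/kg = 24816 kJ/kg
Q = 0.589 kg/s * 24816 kJ/kg * 0.86 = 12570 kW

12570 kW


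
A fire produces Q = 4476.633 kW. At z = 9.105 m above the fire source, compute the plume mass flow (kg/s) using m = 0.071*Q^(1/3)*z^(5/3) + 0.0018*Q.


Q^(1/3) = 16.481
z^(5/3) = 39.701
First term = 0.071 * 16.481 * 39.701 = 46.456
Second term = 0.0018 * 4476.633 = 8.0579
m = 54.514 kg/s

54.514 kg/s


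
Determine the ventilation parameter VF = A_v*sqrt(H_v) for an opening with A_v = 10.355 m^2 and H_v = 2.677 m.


sqrt(H_v) = 1.6362
VF = 10.355 * 1.6362 = 16.942 m^(5/2)

16.942 m^(5/2)


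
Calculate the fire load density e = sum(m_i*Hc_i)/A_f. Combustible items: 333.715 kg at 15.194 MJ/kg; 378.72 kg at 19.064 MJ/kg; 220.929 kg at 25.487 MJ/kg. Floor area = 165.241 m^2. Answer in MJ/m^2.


Total energy = 333.715*15.194 + 378.72*19.064 + 220.929*25.487
= 5070.466 + 7219.918 + 5630.817
= 17921.20 MJ
e = 17921.20 / 165.241 = 108.45 MJ/m^2

108.45 MJ/m^2


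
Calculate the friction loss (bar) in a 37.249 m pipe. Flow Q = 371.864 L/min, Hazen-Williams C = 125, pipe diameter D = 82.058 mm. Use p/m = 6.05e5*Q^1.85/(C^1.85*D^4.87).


Q^1.85 = 56913
C^1.85 = 7573.3
D^4.87 = 2.0978e+09
p/m = 0.0021673 bar/m
p_total = 0.0021673 * 37.249 = 0.080729 bar

0.080729 bar


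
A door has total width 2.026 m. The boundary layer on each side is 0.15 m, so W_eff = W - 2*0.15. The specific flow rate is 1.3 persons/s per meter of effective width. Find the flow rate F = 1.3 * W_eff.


W_eff = 2.026 - 0.30 = 1.726 m
F = 1.3 * 1.726 = 2.2438 persons/s

2.2438 persons/s


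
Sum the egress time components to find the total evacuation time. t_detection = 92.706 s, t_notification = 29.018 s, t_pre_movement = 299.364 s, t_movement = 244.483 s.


Total = 92.706 + 29.018 + 299.364 + 244.483 = 665.571 s

665.571 s


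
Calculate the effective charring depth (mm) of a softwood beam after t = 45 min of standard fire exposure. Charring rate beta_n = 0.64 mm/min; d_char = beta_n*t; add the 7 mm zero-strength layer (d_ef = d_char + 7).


d_char = 0.64 * 45 = 28.8 mm
d_ef = 28.8 + 1.0*7 = 35.8 mm

35.8 mm


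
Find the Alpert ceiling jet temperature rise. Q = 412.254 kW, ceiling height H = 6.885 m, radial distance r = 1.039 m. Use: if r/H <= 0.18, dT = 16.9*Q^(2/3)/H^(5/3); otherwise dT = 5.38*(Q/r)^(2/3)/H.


r/H = 1.039 / 6.885 = 0.15091
r/H <= 0.18, so dT = 16.9*Q^(2/3)/H^(5/3)
Q^(2/3) = 55.392
H^(5/3) = 24.918
dT = 16.9 * 55.392 / 24.918 = 37.568 K

37.568 K


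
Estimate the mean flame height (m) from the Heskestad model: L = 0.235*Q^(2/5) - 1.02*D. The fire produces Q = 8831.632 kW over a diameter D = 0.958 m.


Q^(2/5) = 37.881
0.235 * Q^(2/5) = 8.9019
1.02 * D = 0.97716
L = 7.9248 m

7.9248 m


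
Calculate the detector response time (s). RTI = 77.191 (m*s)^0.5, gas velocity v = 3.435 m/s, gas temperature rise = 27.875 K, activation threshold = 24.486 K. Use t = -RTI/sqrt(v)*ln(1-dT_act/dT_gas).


dT_act/dT_gas = 0.87842
ln(1 - 0.87842) = -2.1072
t = -77.191 / sqrt(3.435) * -2.1072 = 87.762 s

87.762 s


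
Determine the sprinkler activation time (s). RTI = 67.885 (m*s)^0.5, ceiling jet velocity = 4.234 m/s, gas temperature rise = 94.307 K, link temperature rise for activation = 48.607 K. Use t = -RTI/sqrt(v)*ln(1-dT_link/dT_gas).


dT_link/dT_gas = 0.51541
ln(1 - 0.51541) = -0.72446
t = -67.885 / sqrt(4.234) * -0.72446 = 23.901 s

23.901 s


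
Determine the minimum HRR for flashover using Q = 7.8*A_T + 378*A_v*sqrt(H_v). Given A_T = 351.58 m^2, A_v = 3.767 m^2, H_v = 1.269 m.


7.8*A_T = 2742.324
sqrt(H_v) = 1.1265
378*A_v*sqrt(H_v) = 1604.1
Q = 2742.324 + 1604.1 = 4346.4 kW

4346.4 kW


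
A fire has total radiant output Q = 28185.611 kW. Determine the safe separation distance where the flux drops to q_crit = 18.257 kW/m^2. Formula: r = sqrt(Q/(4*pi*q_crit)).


4*pi*q_crit = 229.42
Q/(4*pi*q_crit) = 122.85
r = sqrt(122.85) = 11.084 m

11.084 m


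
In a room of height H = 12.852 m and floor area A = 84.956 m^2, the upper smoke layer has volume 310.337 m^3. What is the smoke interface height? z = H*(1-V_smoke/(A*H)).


V/(A*H) = 0.28423
1 - 0.28423 = 0.71577
z = 12.852 * 0.71577 = 9.1991 m

9.1991 m


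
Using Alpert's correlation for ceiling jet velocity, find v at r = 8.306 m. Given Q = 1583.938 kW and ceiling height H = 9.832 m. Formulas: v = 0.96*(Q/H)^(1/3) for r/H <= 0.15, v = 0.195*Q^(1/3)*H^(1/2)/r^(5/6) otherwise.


r/H = 8.306 / 9.832 = 0.84479
r/H > 0.15, so v = 0.195*Q^(1/3)*H^(1/2)/r^(5/6)
Q^(1/3) = 11.657
H^(1/2) = 3.1356
r^(5/6) = 5.8366
v = 0.195 * 11.657 * 3.1356 / 5.8366 = 1.2212 m/s

1.2212 m/s


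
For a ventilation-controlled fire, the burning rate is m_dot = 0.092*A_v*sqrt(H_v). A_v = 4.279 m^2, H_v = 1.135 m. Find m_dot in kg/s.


sqrt(H_v) = 1.0654
m_dot = 0.092 * 4.279 * 1.0654 = 0.41940 kg/s

0.41940 kg/s


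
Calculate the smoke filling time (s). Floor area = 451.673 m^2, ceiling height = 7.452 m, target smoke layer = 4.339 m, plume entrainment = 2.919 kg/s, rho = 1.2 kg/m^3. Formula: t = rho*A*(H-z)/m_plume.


H - z = 3.113 m
t = 1.2 * 451.673 * 3.113 / 2.919 = 578.03 s

578.03 s


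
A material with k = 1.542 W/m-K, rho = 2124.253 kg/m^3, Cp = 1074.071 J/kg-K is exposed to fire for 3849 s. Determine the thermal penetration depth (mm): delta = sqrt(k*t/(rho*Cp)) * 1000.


alpha = 1.542 / (2124.253 * 1074.071) = 6.7584e-07 m^2/s
alpha * t = 0.0026013
delta = sqrt(0.0026013) * 1000 = 51.003 mm

51.003 mm


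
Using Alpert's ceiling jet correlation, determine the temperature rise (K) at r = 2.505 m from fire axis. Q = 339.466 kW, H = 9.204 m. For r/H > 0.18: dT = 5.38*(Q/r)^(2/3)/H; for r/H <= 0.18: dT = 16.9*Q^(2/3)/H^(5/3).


r/H = 2.505 / 9.204 = 0.27216
r/H > 0.18, so dT = 5.38*(Q/r)^(2/3)/H
Q/r = 135.52
(Q/r)^(2/3) = 26.383
dT = 5.38 * 26.383 / 9.204 = 15.422 K

15.422 K


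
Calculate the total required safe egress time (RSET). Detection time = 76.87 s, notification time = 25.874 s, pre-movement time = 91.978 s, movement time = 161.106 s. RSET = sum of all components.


Total = 76.87 + 25.874 + 91.978 + 161.106 = 355.828 s

355.828 s


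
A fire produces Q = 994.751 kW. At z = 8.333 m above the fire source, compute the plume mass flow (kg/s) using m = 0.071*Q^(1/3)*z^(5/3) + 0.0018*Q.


Q^(1/3) = 9.9825
z^(5/3) = 34.251
First term = 0.071 * 9.9825 * 34.251 = 24.275
Second term = 0.0018 * 994.751 = 1.7906
m = 26.066 kg/s

26.066 kg/s


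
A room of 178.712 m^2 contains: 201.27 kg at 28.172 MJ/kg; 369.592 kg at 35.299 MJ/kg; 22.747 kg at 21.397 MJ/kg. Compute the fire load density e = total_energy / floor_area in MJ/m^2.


Total energy = 201.27*28.172 + 369.592*35.299 + 22.747*21.397
= 5670.178 + 13046.23 + 486.7176
= 19203.12 MJ
e = 19203.12 / 178.712 = 107.45 MJ/m^2

107.45 MJ/m^2


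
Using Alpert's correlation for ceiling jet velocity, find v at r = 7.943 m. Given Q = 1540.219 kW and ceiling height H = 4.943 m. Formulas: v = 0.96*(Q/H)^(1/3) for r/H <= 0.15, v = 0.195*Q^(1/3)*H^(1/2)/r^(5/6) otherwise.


r/H = 7.943 / 4.943 = 1.6069
r/H > 0.15, so v = 0.195*Q^(1/3)*H^(1/2)/r^(5/6)
Q^(1/3) = 11.549
H^(1/2) = 2.2233
r^(5/6) = 5.6232
v = 0.195 * 11.549 * 2.2233 / 5.6232 = 0.89037 m/s

0.89037 m/s


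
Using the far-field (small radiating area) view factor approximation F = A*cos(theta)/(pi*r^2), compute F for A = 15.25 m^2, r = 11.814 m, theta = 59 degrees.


cos(59 deg) = 0.51504
pi*r^2 = 438.47
F = 15.25 * 0.51504 / 438.47 = 0.017913

0.017913


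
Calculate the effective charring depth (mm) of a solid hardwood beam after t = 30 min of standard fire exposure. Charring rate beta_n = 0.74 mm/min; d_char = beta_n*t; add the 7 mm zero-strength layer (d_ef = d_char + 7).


d_char = 0.74 * 30 = 22.2 mm
d_ef = 22.2 + 1.0*7 = 29.2 mm

29.2 mm


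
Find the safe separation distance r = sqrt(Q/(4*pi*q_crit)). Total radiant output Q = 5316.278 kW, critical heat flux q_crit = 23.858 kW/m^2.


4*pi*q_crit = 299.81
Q/(4*pi*q_crit) = 17.732
r = sqrt(17.732) = 4.2110 m

4.2110 m


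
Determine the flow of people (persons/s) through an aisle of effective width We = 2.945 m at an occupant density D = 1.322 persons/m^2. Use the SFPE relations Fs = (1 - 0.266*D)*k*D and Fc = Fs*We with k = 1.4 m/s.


1 - 0.266*D = 1 - 0.266*1.322 = 0.64835
Fs = 0.64835 * 1.4 * 1.322 = 1.2000 persons/(s*m)
Fc = 1.2000 * 2.945 = 3.5339 persons/s

3.5339 persons/s


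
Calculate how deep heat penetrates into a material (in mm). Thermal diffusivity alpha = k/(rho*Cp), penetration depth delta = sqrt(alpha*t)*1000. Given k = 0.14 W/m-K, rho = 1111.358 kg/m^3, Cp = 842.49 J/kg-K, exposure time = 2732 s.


alpha = 0.14 / (1111.358 * 842.49) = 1.4952e-07 m^2/s
alpha * t = 0.00040850
delta = sqrt(0.00040850) * 1000 = 20.211 mm

20.211 mm


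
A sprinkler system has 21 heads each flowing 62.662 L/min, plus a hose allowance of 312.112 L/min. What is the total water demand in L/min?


Sprinkler demand = 21 * 62.662 = 1315.902 L/min
Total = 1315.902 + 312.112 = 1628.014 L/min

1628.014 L/min


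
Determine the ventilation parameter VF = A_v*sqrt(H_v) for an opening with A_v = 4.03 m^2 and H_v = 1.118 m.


sqrt(H_v) = 1.0574
VF = 4.03 * 1.0574 = 4.2611 m^(5/2)

4.2611 m^(5/2)


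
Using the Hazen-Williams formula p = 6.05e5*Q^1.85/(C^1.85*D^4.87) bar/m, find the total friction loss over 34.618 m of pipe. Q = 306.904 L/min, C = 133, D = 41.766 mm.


Q^1.85 = 39898
C^1.85 = 8494.3
D^4.87 = 7.8236e+07
p/m = 0.036323 bar/m
p_total = 0.036323 * 34.618 = 1.2574 bar

1.2574 bar


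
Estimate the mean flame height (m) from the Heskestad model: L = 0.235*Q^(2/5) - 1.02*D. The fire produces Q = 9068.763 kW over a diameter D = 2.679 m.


Q^(2/5) = 38.284
0.235 * Q^(2/5) = 8.9968
1.02 * D = 2.7326
L = 6.2642 m

6.2642 m


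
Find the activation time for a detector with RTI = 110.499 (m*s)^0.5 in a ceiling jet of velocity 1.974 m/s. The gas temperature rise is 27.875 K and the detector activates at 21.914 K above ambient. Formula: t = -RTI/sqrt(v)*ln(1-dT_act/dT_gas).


dT_act/dT_gas = 0.78615
ln(1 - 0.78615) = -1.5425
t = -110.499 / sqrt(1.974) * -1.5425 = 121.31 s

121.31 s


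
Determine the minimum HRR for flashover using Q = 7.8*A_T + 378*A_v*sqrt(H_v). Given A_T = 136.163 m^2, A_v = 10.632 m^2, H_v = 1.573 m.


7.8*A_T = 1062.1
sqrt(H_v) = 1.2542
378*A_v*sqrt(H_v) = 5040.5
Q = 1062.1 + 5040.5 = 6102.5 kW

6102.5 kW


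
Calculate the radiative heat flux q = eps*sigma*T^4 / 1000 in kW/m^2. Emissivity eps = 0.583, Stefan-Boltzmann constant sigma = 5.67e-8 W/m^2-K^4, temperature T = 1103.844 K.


T^4 = 1.4847e+12
q = 0.583 * 5.67e-8 * 1.4847e+12 / 1000 = 49.077 kW/m^2

49.077 kW/m^2


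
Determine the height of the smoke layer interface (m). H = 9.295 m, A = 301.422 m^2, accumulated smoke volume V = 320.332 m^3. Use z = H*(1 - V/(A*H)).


V/(A*H) = 0.11433
1 - 0.11433 = 0.88567
z = 9.295 * 0.88567 = 8.2323 m

8.2323 m


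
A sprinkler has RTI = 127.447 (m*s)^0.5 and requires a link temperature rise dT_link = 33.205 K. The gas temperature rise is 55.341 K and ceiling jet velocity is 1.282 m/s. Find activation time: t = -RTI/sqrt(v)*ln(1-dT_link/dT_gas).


dT_link/dT_gas = 0.60001
ln(1 - 0.60001) = -0.91631
t = -127.447 / sqrt(1.282) * -0.91631 = 103.14 s

103.14 s


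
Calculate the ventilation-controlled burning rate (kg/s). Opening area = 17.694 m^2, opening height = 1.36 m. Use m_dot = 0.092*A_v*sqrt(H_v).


sqrt(H_v) = 1.1662
m_dot = 0.092 * 17.694 * 1.1662 = 1.8984 kg/s

1.8984 kg/s


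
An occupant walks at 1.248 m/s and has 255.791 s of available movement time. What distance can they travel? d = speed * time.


d = 1.248 * 255.791 = 319.23 m

319.23 m


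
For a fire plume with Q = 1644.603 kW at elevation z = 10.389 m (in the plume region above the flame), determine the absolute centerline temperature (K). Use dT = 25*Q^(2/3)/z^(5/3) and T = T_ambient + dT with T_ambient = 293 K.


Q^(2/3) = 139.33
z^(5/3) = 49.464
dT = 25 * 139.33 / 49.464 = 70.419 K
T = 293 + 70.419 = 363.42 K

363.42 K


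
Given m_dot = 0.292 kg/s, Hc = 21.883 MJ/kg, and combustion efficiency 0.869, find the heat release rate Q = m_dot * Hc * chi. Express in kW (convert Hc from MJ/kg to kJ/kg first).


Hc = 21.883 MJ/kg = 21.883 * 1000 kJ/kg = 21883 kJ/kg
Q = 0.292 kg/s * 21883 kJ/kg * 0.869 = 5552.8 kW

5552.8 kW


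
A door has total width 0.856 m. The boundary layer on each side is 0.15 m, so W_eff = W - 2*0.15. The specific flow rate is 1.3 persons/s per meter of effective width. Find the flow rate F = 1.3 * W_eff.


W_eff = 0.856 - 0.30 = 0.556 m
F = 1.3 * 0.556 = 0.72280 persons/s

0.72280 persons/s


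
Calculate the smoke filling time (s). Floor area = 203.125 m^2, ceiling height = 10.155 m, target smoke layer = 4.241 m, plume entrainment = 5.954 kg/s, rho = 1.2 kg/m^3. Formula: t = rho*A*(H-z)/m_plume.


H - z = 5.914 m
t = 1.2 * 203.125 * 5.914 / 5.954 = 242.11 s

242.11 s


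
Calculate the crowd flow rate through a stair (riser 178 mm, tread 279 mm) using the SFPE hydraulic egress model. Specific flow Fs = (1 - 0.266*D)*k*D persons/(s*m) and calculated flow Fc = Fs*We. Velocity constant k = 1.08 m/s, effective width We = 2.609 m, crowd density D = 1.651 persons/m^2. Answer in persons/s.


1 - 0.266*D = 1 - 0.266*1.651 = 0.56083
Fs = 0.56083 * 1.08 * 1.651 = 1.0000 persons/(s*m)
Fc = 1.0000 * 2.609 = 2.6090 persons/s

2.6090 persons/s


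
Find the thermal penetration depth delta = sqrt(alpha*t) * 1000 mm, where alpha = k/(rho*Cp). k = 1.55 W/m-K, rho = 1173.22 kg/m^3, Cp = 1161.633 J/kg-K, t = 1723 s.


alpha = 1.55 / (1173.22 * 1161.633) = 1.1373e-06 m^2/s
alpha * t = 0.0019596
delta = sqrt(0.0019596) * 1000 = 44.267 mm

44.267 mm


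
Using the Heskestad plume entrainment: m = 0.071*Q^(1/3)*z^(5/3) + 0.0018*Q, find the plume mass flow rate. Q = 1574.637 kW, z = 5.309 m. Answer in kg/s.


Q^(1/3) = 11.634
z^(5/3) = 16.157
First term = 0.071 * 11.634 * 16.157 = 13.346
Second term = 0.0018 * 1574.637 = 2.8343
m = 16.180 kg/s

16.180 kg/s


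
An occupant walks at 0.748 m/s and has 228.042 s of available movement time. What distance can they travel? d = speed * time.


d = 0.748 * 228.042 = 170.58 m

170.58 m


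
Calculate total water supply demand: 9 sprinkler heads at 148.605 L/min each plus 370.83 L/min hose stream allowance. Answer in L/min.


Sprinkler demand = 9 * 148.605 = 1337.445 L/min
Total = 1337.445 + 370.83 = 1708.275 L/min

1708.275 L/min


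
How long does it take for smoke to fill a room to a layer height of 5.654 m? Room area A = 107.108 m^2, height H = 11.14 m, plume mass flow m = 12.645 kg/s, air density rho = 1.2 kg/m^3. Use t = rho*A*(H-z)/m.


H - z = 5.486 m
t = 1.2 * 107.108 * 5.486 / 12.645 = 55.762 s

55.762 s


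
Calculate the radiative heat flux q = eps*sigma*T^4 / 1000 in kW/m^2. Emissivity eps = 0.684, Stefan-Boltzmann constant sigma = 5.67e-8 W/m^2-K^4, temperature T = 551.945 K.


T^4 = 9.2808e+10
q = 0.684 * 5.67e-8 * 9.2808e+10 / 1000 = 3.5993 kW/m^2

3.5993 kW/m^2


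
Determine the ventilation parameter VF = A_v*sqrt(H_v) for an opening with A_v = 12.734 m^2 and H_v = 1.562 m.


sqrt(H_v) = 1.2498
VF = 12.734 * 1.2498 = 15.915 m^(5/2)

15.915 m^(5/2)


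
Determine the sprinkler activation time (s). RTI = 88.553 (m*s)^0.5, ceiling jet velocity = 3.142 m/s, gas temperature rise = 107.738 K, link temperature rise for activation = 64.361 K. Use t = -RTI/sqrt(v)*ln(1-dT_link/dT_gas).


dT_link/dT_gas = 0.59738
ln(1 - 0.59738) = -0.90977
t = -88.553 / sqrt(3.142) * -0.90977 = 45.450 s

45.450 s


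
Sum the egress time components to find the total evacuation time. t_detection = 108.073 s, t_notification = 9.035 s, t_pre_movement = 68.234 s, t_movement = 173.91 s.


Total = 108.073 + 9.035 + 68.234 + 173.91 = 359.252 s

359.252 s


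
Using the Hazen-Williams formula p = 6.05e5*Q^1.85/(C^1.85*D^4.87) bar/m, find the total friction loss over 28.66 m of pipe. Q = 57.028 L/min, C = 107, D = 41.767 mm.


Q^1.85 = 1773.2
C^1.85 = 5680.2
D^4.87 = 7.8245e+07
p/m = 0.0024138 bar/m
p_total = 0.0024138 * 28.66 = 0.069179 bar

0.069179 bar


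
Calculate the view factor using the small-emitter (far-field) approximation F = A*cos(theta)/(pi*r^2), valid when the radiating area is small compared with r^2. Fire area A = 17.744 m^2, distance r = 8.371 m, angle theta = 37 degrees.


cos(37 deg) = 0.79864
pi*r^2 = 220.14
F = 17.744 * 0.79864 / 220.14 = 0.064372

0.064372


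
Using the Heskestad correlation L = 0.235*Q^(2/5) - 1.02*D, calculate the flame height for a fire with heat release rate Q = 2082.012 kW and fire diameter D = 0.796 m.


Q^(2/5) = 21.252
0.235 * Q^(2/5) = 4.9941
1.02 * D = 0.81192
L = 4.1822 m

4.1822 m


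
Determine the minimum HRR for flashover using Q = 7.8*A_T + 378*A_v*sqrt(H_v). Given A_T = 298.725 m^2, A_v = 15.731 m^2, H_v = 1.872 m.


7.8*A_T = 2330.055
sqrt(H_v) = 1.3682
378*A_v*sqrt(H_v) = 8135.8
Q = 2330.055 + 8135.8 = 10466 kW

10466 kW


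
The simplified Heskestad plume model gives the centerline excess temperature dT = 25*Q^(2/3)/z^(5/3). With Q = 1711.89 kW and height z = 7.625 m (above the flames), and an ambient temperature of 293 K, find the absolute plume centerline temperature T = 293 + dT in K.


Q^(2/3) = 143.10
z^(5/3) = 29.539
dT = 25 * 143.10 / 29.539 = 121.11 K
T = 293 + 121.11 = 414.11 K

414.11 K


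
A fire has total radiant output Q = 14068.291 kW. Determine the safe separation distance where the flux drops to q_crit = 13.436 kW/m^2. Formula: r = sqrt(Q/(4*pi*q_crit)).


4*pi*q_crit = 168.84
Q/(4*pi*q_crit) = 83.322
r = sqrt(83.322) = 9.1281 m

9.1281 m


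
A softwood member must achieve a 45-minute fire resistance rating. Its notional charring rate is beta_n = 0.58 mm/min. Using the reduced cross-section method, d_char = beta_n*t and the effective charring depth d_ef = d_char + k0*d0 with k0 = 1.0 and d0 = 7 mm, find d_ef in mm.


d_char = 0.58 * 45 = 26.1 mm
d_ef = 26.1 + 1.0*7 = 33.1 mm

33.1 mm


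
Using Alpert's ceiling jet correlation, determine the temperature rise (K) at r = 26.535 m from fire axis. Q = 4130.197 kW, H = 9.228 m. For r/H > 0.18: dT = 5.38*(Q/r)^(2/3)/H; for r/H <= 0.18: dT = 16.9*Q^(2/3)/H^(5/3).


r/H = 26.535 / 9.228 = 2.8755
r/H > 0.18, so dT = 5.38*(Q/r)^(2/3)/H
Q/r = 155.65
(Q/r)^(2/3) = 28.936
dT = 5.38 * 28.936 / 9.228 = 16.870 K

16.870 K


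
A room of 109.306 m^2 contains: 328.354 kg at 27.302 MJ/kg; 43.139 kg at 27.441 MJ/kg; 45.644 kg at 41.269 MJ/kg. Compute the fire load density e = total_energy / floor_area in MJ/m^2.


Total energy = 328.354*27.302 + 43.139*27.441 + 45.644*41.269
= 8964.721 + 1183.777 + 1883.682
= 12032.18 MJ
e = 12032.18 / 109.306 = 110.08 MJ/m^2

110.08 MJ/m^2


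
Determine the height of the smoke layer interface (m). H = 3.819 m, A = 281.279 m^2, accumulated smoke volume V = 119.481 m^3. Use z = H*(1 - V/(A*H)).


V/(A*H) = 0.11123
1 - 0.11123 = 0.88877
z = 3.819 * 0.88877 = 3.3942 m

3.3942 m


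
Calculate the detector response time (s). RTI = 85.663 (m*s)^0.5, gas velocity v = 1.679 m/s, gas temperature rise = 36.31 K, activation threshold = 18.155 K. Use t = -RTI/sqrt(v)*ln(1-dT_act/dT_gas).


dT_act/dT_gas = 0.5
ln(1 - 0.5) = -0.69315
t = -85.663 / sqrt(1.679) * -0.69315 = 45.824 s

45.824 s


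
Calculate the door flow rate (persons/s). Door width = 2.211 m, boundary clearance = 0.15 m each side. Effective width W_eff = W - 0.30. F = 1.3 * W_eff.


W_eff = 2.211 - 0.30 = 1.911 m
F = 1.3 * 1.911 = 2.4843 persons/s

2.4843 persons/s


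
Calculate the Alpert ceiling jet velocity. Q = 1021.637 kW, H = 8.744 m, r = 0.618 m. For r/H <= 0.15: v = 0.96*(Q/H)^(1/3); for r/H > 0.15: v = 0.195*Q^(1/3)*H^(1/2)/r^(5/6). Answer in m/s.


r/H = 0.618 / 8.744 = 0.070677
r/H <= 0.15, so v = 0.96*(Q/H)^(1/3)
Q/H = 116.84
(Q/H)^(1/3) = 4.8887
v = 0.96 * 4.8887 = 4.6932 m/s

4.6932 m/s


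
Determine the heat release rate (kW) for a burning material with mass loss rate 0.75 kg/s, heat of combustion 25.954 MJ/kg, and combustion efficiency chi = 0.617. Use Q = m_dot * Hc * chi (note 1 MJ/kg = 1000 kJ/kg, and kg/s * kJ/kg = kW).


Hc = 25.954 MJ/kg = 25.954 * 1000 kJ/kg = 25954 kJ/kg
Q = 0.75 kg/s * 25954 kJ/kg * 0.617 = 12010 kW

12010 kW


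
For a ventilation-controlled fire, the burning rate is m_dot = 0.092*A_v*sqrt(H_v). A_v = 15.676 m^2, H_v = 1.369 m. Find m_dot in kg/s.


sqrt(H_v) = 1.1700
m_dot = 0.092 * 15.676 * 1.1700 = 1.6874 kg/s

1.6874 kg/s


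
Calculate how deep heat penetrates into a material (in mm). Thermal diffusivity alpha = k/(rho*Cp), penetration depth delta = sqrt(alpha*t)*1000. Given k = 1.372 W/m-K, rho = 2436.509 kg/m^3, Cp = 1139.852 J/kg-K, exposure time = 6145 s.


alpha = 1.372 / (2436.509 * 1139.852) = 4.9401e-07 m^2/s
alpha * t = 0.0030357
delta = sqrt(0.0030357) * 1000 = 55.097 mm

55.097 mm


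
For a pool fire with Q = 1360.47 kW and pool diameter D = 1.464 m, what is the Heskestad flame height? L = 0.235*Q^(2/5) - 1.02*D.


Q^(2/5) = 17.926
0.235 * Q^(2/5) = 4.2125
1.02 * D = 1.4933
L = 2.7193 m

2.7193 m


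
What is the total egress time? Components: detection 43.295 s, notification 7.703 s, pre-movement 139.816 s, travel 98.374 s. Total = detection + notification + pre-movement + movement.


Total = 43.295 + 7.703 + 139.816 + 98.374 = 289.188 s

289.188 s


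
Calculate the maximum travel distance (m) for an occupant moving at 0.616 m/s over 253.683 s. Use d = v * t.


d = 0.616 * 253.683 = 156.27 m

156.27 m


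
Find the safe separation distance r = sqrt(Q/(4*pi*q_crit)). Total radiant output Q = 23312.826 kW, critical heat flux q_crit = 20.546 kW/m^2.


4*pi*q_crit = 258.19
Q/(4*pi*q_crit) = 90.294
r = sqrt(90.294) = 9.5023 m

9.5023 m


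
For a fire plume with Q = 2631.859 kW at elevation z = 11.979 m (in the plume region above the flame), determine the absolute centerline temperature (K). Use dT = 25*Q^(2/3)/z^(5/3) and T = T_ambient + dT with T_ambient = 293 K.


Q^(2/3) = 190.62
z^(5/3) = 62.714
dT = 25 * 190.62 / 62.714 = 75.988 K
T = 293 + 75.988 = 368.99 K

368.99 K


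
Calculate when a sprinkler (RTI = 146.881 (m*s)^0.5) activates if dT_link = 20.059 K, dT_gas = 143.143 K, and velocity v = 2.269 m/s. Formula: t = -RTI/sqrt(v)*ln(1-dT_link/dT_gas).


dT_link/dT_gas = 0.14013
ln(1 - 0.14013) = -0.15098
t = -146.881 / sqrt(2.269) * -0.15098 = 14.722 s

14.722 s


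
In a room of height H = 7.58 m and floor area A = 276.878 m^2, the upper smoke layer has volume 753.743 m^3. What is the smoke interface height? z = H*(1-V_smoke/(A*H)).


V/(A*H) = 0.35914
1 - 0.35914 = 0.64086
z = 7.58 * 0.64086 = 4.8577 m

4.8577 m


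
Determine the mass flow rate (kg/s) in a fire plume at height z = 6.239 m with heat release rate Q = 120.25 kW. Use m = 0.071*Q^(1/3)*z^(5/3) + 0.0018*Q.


Q^(1/3) = 4.9358
z^(5/3) = 21.144
First term = 0.071 * 4.9358 * 21.144 = 7.4099
Second term = 0.0018 * 120.25 = 0.21645
m = 7.6263 kg/s

7.6263 kg/s


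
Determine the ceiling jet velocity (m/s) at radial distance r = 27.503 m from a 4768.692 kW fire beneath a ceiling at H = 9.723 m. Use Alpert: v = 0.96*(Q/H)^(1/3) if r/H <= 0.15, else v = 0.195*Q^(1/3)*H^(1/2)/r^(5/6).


r/H = 27.503 / 9.723 = 2.8287
r/H > 0.15, so v = 0.195*Q^(1/3)*H^(1/2)/r^(5/6)
Q^(1/3) = 16.832
H^(1/2) = 3.1182
r^(5/6) = 15.830
v = 0.195 * 16.832 * 3.1182 / 15.830 = 0.64652 m/s

0.64652 m/s


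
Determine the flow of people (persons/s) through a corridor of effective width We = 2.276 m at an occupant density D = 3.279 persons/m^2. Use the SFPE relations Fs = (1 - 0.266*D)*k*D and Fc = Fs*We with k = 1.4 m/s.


1 - 0.266*D = 1 - 0.266*3.279 = 0.12779
Fs = 0.12779 * 1.4 * 3.279 = 0.58661 persons/(s*m)
Fc = 0.58661 * 2.276 = 1.3351 persons/s

1.3351 persons/s


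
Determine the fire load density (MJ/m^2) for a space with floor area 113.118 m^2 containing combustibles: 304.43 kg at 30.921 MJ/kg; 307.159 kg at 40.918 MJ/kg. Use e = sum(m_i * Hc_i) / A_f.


Total energy = 304.43*30.921 + 307.159*40.918
= 9413.280 + 12568.33
= 21981.61 MJ
e = 21981.61 / 113.118 = 194.32 MJ/m^2

194.32 MJ/m^2


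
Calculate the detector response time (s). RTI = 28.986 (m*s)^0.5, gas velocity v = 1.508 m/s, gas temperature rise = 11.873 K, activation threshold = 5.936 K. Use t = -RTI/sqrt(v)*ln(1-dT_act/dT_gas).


dT_act/dT_gas = 0.49996
ln(1 - 0.49996) = -0.69306
t = -28.986 / sqrt(1.508) * -0.69306 = 16.359 s

16.359 s


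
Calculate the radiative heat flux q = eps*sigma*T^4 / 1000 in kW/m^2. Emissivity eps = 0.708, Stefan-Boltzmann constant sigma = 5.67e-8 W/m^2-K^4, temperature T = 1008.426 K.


T^4 = 1.0341e+12
q = 0.708 * 5.67e-8 * 1.0341e+12 / 1000 = 41.514 kW/m^2

41.514 kW/m^2


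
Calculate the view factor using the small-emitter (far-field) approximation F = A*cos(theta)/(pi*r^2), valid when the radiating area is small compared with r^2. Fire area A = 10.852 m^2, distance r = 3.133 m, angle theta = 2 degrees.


cos(2 deg) = 0.99939
pi*r^2 = 30.837
F = 10.852 * 0.99939 / 30.837 = 0.35170

0.35170
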